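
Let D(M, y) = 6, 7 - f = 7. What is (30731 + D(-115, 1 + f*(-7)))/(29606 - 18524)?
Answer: 30737/11082 ≈ 2.7736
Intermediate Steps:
f = 0 (f = 7 - 1*7 = 7 - 7 = 0)
(30731 + D(-115, 1 + f*(-7)))/(29606 - 18524) = (30731 + 6)/(29606 - 18524) = 30737/11082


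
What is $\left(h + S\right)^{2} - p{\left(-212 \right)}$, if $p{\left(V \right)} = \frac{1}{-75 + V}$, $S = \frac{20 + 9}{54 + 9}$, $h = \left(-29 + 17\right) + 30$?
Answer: $\frac{55455896}{162729} \approx 340.79$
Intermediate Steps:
$h = 18$ ($h = -12 + 30 = 18$)
$S = \frac{29}{63} \approx 0.46032$
$\left(h + S\right)^{2} - p{\left(-212 \right)} = \left(18 + \frac{29}{63}\right)^{2} - \frac{1}{-75 - 212} = \left(\frac{1163}{63}\right)^{2} - \frac{1}{-287} = \frac{1352569}{3969} - - \frac{1}{287} = \frac{1352569}{3969} + \frac{1}{287} = \frac{55455896}{162729}$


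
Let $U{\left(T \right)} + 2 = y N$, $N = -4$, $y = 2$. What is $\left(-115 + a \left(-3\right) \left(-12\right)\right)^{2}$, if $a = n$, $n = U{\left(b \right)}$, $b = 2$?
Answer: $225625$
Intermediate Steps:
$U{\left(T \right)} = -10$ ($U{\left(T \right)} = -2 + 2 \left(-4\right) = -2 - 8 = -10$)
$n = -10$
$a = -10$
$\left(-115 + a \left(-3\right) \left(-12\right)\right)^{2} = \left(-115 + \left(-10\right) \left(-3\right) \left(-12\right)\right)^{2} = \left(-115 + 30 \left(-12\right)\right)^{2} = \left(-115 - 360\right)^{2} = \left(-475\right)^{2} = 225625$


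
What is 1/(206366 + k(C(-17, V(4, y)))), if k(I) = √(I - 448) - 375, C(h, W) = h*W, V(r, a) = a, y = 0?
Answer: 205991/42432292529 - 8*I*√7/42432292529 ≈ 4.8546e-6 - 4.9882e-10*I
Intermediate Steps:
C(h, W) = W*h
k(I) = -375 + √(-448 + I) (k(I) = √(-448 + I) - 375 = -375 + √(-448 + I))
1/(206366 + k(C(-17, V(4, y)))) = 1/(206366 + (-375 + √(-448 + 0*(-17)))) = 1/(206366 + (-375 + √(-448 + 0))) = 1/(206366 + (-375 + √(-448))) = 1/(206366 + (-375 + 8*I*√7)) = 1/(205991 + 8*I*√7)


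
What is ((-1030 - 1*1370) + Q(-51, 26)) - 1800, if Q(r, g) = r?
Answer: -4251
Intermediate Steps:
((-1030 - 1*1370) + Q(-51, 26)) - 1800 = ((-1030 - 1*1370) - 51) - 1800 = ((-1030 - 1370) - 51) - 1800 = (-2400 - 51) - 1800 = -2451 - 1800 = -4251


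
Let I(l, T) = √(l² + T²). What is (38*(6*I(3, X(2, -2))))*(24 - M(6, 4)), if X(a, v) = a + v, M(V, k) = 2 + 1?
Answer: 14364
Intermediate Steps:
M(V, k) = 3
I(l, T) = √(T² + l²)
(38*(6*I(3, X(2, -2))))*(24 - M(6, 4)) = (38*(6*√((2 - 2)² + 3²)))*(24 - 1*3) = (38*(6*√(0² + 9)))*(24 - 3) = (38*(6*√(0 + 9)))*21 = (38*(6*√9))*21 = (38*(6*3))*21 = (38*18)*21 = 684*21 = 14364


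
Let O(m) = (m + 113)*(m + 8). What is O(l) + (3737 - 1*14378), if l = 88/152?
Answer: -3489647/361 ≈ -9666.6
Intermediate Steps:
l = 11/19 (l = 88*(1/152) = 11/19 ≈ 0.57895)
O(m) = (8 + m)*(113 + m) (O(m) = (113 + m)*(8 + m) = (8 + m)*(113 + m))
O(l) + (3737 - 1*14378) = (904 + (11/19)² + 121*(11/19)) + (3737 - 1*14378) = (904 + 121/361 + 1331/19) + (3737 - 14378) = 351754/361 - 10641 = -3489647/361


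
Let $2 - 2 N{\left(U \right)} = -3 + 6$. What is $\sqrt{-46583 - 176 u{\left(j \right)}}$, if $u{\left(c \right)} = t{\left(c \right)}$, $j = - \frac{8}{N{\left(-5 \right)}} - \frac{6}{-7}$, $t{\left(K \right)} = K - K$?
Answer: $i \sqrt{46583} \approx 215.83 i$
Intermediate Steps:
$N{\left(U \right)} = - \frac{1}{2}$ ($N{\left(U \right)} = 1 - \frac{-3 + 6}{2} = 1 - \frac{3}{2} = - \frac{1}{2}$)
$t{\left(K \right)} = 0$
$j = \frac{118}{7}$ ($j = - \frac{8}{- \frac{1}{2}} - \frac{6}{-7} = \left(-8\right) \left(-2\right) - - \frac{6}{7} = 16 + \frac{6}{7} = \frac{118}{7} \approx 16.857$)
$u{\left(c \right)} = 0$
$\sqrt{-46583 - 176 u{\left(j \right)}} = \sqrt{-46583 - 0} = \sqrt{-46583 + 0} = \sqrt{-46583} = i \sqrt{46583}$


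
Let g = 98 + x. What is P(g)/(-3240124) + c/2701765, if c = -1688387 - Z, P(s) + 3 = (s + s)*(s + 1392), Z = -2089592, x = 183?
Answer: -248061528835/1750810723772 ≈ -0.14168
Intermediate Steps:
g = 281 (g = 98 + 183 = 281)
P(s) = -3 + 2*s*(1392 + s) (P(s) = -3 + (s + s)*(s + 1392) = -3 + (2*s)*(1392 + s) = -3 + 2*s*(1392 + s))
c = 401205 (c = -1688387 - 1*(-2089592) = -1688387 + 2089592 = 401205)
P(g)/(-3240124) + c/2701765 = (-3 + 2*281**2 + 2784*281)/(-3240124) + 401205/2701765 = (-3 + 2*78961 + 782304)*(-1/3240124) + 401205*(1/2701765) = (-3 + 157922 + 782304)*(-1/3240124) + 80241/540353 = 940223*(-1/3240124) + 80241/540353 = -940223/3240124 + 80241/540353 = -248061528835/1750810723772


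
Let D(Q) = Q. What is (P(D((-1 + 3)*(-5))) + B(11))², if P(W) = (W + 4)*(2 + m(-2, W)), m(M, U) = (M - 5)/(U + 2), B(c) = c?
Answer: 625/16 ≈ 39.063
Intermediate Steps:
m(M, U) = (-5 + M)/(2 + U)
P(W) = (2 - 7/(2 + W))*(4 + W) (P(W) = (W + 4)*(2 + (-5 - 2)/(2 + W)) = (4 + W)*(2 - 7/(2 + W)) = (2 - 7/(2 + W))*(4 + W))
(P(D((-1 + 3)*(-5))) + B(11))² = ((-12 + 2*((-1 + 3)*(-5))² + 5*((-1 + 3)*(-5)))/(2 + (-1 + 3)*(-5)) + 11)² = ((-12 + 2*(2*(-5))² + 5*(2*(-5)))/(2 + 2*(-5)) + 11)² = ((-12 + 2*(-10)² + 5*(-10))/(2 - 10) + 11)² = ((-12 + 2*100 - 50)/(-8) + 11)² = (-(-12 + 200 - 50)/8 + 11)² = (-⅛*138 + 11)² = (-69/4 + 11)² = (-25/4)² = 625/16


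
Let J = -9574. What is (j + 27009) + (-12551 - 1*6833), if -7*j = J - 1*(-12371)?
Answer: 50578/7 ≈ 7225.4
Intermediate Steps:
j = -2797/7 (j = -(-9574 - 1*(-12371))/7 = -(-9574 + 12371)/7 = -⅐*2797 = -2797/7 ≈ -399.57)
(j + 27009) + (-12551 - 1*6833) = (-2797/7 + 27009) + (-12551 - 1*6833) = 186266/7 + (-12551 - 6833) = 186266/7 - 19384 = 50578/7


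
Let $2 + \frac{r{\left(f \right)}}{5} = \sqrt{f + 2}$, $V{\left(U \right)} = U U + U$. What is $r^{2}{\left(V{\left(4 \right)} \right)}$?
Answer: $650 - 100 \sqrt{22} \approx 180.96$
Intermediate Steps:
$V{\left(U \right)} = U + U^{2}$ ($V{\left(U \right)} = U^{2} + U = U + U^{2}$)
$r{\left(f \right)} = -10 + 5 \sqrt{2 + f}$ ($r{\left(f \right)} = -10 + 5 \sqrt{f + 2} = -10 + 5 \sqrt{2 + f}$)
$r^{2}{\left(V{\left(4 \right)} \right)} = \left(-10 + 5 \sqrt{2 + 4 \left(1 + 4\right)}\right)^{2} = \left(-10 + 5 \sqrt{2 + 4 \cdot 5}\right)^{2} = \left(-10 + 5 \sqrt{2 + 20}\right)^{2} = \left(-10 + 5 \sqrt{22}\right)^{2}$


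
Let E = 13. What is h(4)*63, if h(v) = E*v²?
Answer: 13104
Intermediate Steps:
h(v) = 13*v²
h(4)*63 = (13*4²)*63 = (13*16)*63 = 208*63 = 13104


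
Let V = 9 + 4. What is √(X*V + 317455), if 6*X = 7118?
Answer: 2*√748974/3 ≈ 576.96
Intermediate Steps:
X = 3559/3 (X = (⅙)*7118 = 3559/3 ≈ 1186.3)
V = 13
√(X*V + 317455) = √((3559/3)*13 + 317455) = √(46267/3 + 317455) = √(998632/3) = 2*√748974/3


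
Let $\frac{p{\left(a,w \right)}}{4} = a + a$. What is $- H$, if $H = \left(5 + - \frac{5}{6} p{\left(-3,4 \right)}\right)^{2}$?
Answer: $-625$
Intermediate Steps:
$p{\left(a,w \right)} = 8 a$ ($p{\left(a,w \right)} = 4 \left(a + a\right) = 4 \cdot 2 a = 8 a$)
$H = 625$ ($H = \left(5 + - \frac{5}{6} \cdot 8 \left(-3\right)\right)^{2} = \left(5 + \left(-5\right) \frac{1}{6} \left(-24\right)\right)^{2} = \left(5 - -20\right)^{2} = \left(5 + 20\right)^{2} = 25^{2} = 625$)
$- H = \left(-1\right) 625 = -625$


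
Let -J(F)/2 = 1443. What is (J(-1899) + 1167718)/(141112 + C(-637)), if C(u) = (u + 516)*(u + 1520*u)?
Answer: 2848/286981 ≈ 0.0099240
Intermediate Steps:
J(F) = -2886 (J(F) = -2*1443 = -2886)
C(u) = 1521*u*(516 + u) (C(u) = (516 + u)*(1521*u) = 1521*u*(516 + u))
(J(-1899) + 1167718)/(141112 + C(-637)) = (-2886 + 1167718)/(141112 + 1521*(-637)*(516 - 637)) = 1164832/(141112 + 1521*(-637)*(-121)) = 1164832/(141112 + 117234117) = 1164832/117375229 = 1164832*(1/117375229) = 2848/286981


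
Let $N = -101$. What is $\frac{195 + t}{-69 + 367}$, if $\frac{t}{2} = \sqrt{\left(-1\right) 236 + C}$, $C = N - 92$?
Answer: $\frac{195}{298} + \frac{i \sqrt{429}}{149} \approx 0.65436 + 0.13901 i$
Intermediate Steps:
$C = -193$ ($C = -101 - 92 = -193$)
$t = 2 i \sqrt{429}$ ($t = 2 \sqrt{\left(-1\right) 236 - 193} = 2 \sqrt{-236 - 193} = 2 \sqrt{-429} = 2 i \sqrt{429} \approx 41.425 i$)
$\frac{195 + t}{-69 + 367} = \frac{195 + 2 i \sqrt{429}}{-69 + 367} = \frac{195 + 2 i \sqrt{429}}{298} = \left(195 + 2 i \sqrt{429}\right) \frac{1}{298} = \frac{195}{298} + \frac{i \sqrt{429}}{149}$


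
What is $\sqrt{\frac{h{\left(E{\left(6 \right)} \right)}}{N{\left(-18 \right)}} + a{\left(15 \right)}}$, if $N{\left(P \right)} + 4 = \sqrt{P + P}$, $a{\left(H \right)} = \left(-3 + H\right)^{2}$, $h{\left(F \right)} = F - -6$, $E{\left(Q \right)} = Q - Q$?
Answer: $\frac{\sqrt{24258 - 117 i}}{13} \approx 11.981 - 0.028892 i$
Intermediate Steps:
$E{\left(Q \right)} = 0$
$h{\left(F \right)} = 6 + F$ ($h{\left(F \right)} = F + 6 = 6 + F$)
$N{\left(P \right)} = -4 + \sqrt{2} \sqrt{P}$ ($N{\left(P \right)} = -4 + \sqrt{P + P} = -4 + \sqrt{2 P} = -4 + \sqrt{2} \sqrt{P}$)
$\sqrt{\frac{h{\left(E{\left(6 \right)} \right)}}{N{\left(-18 \right)}} + a{\left(15 \right)}} = \sqrt{\frac{6 + 0}{-4 + \sqrt{2} \sqrt{-18}} + \left(-3 + 15\right)^{2}} = \sqrt{\frac{6}{-4 + \sqrt{2} \cdot 3 i \sqrt{2}} + 12^{2}} = \sqrt{\frac{6}{-4 + 6 i} + 144} = \sqrt{6 \frac{-4 - 6 i}{52} + 144} = \sqrt{\frac{3 \left(-4 - 6 i\right)}{26} + 144} = \sqrt{144 + \frac{3 \left(-4 - 6 i\right)}{26}}$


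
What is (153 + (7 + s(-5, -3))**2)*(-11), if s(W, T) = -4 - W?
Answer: -2387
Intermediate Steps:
(153 + (7 + s(-5, -3))**2)*(-11) = (153 + (7 + (-4 - 1*(-5)))**2)*(-11) = (153 + (7 + (-4 + 5))**2)*(-11) = (153 + (7 + 1)**2)*(-11) = (153 + 8**2)*(-11) = (153 + 64)*(-11) = 217*(-11) = -2387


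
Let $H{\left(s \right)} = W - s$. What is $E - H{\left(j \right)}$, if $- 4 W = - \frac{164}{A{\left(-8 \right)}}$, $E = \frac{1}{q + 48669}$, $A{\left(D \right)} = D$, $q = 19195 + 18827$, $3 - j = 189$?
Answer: $- \frac{125441869}{693528} \approx -180.88$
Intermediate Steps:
$j = -186$ ($j = 3 - 189 = -186$)
$q = 38022$
$E = \frac{1}{86691}$ ($E = \frac{1}{38022 + 48669} = \frac{1}{86691} \approx 1.1535 \cdot 10^{-5}$)
$W = - \frac{41}{8}$ ($W = - \frac{\left(-164\right) \frac{1}{-8}}{4} = - \frac{\left(-164\right) \left(- \frac{1}{8}\right)}{4} = \left(- \frac{1}{4}\right) \frac{41}{2} = - \frac{41}{8} \approx -5.125$)
$H{\left(s \right)} = - \frac{41}{8} - s$
$E - H{\left(j \right)} = \frac{1}{86691} - \left(- \frac{41}{8} - -186\right) = \frac{1}{86691} - \left(- \frac{41}{8} + 186\right) = \frac{1}{86691} - \frac{1447}{8} = - \frac{125441869}{693528}$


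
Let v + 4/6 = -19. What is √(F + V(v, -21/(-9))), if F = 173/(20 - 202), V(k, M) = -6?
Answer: I*√230230/182 ≈ 2.6364*I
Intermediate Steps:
v = -59/3 (v = -⅔ - 19 = -59/3 ≈ -19.667)
F = -173/182 (F = 173/(-182) = 173*(-1/182) = -173/182 ≈ -0.95055)
√(F + V(v, -21/(-9))) = √(-173/182 - 6) = √(-1265/182) = I*√230230/182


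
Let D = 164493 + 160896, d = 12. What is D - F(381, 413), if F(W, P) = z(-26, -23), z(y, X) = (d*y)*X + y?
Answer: 318239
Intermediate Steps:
z(y, X) = y + 12*X*y (z(y, X) = (12*y)*X + y = 12*X*y + y = y + 12*X*y)
D = 325389
F(W, P) = 7150 (F(W, P) = -26*(1 + 12*(-23)) = -26*(1 - 276) = -26*(-275) = 7150)
D - F(381, 413) = 325389 - 1*7150 = 325389 - 7150 = 318239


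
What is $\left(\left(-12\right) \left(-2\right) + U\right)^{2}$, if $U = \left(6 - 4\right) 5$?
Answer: $1156$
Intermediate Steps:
$U = 10$ ($U = 2 \cdot 5 = 10$)
$\left(\left(-12\right) \left(-2\right) + U\right)^{2} = \left(\left(-12\right) \left(-2\right) + 10\right)^{2} = \left(24 + 10\right)^{2} = 34^{2} = 1156$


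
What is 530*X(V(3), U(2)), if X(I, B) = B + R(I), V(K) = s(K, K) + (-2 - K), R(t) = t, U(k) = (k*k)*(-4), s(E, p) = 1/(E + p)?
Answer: -33125/3 ≈ -11042.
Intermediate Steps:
U(k) = -4*k² (U(k) = k²*(-4) = -4*k²)
V(K) = -2 + 1/(2*K) - K (V(K) = 1/(K + K) + (-2 - K) = 1/(2*K) + (-2 - K) = -2 + 1/(2*K) - K)
X(I, B) = B + I
530*X(V(3), U(2)) = 530*(-4*2² + (-2 + (½)/3 - 1*3)) = 530*(-4*4 + (-2 + (½)*(⅓) - 3)) = 530*(-16 + (-2 + ⅙ - 3)) = 530*(-16 - 29/6) = 530*(-125/6) = -33125/3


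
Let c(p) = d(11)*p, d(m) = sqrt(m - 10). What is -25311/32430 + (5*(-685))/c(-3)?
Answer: 36998939/32430 ≈ 1140.9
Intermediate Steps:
d(m) = sqrt(-10 + m)
c(p) = p (c(p) = sqrt(-10 + 11)*p = sqrt(1)*p = 1*p = p)
-25311/32430 + (5*(-685))/c(-3) = -25311/32430 + (5*(-685))/(-3) = -25311*1/32430 - 3425*(-1/3) = -8437/10810 + 3425/3 = 36998939/32430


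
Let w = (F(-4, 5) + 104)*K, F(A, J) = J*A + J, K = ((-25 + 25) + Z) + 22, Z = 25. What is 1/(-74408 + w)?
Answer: -1/70225 ≈ -1.4240e-5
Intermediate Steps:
K = 47 (K = ((-25 + 25) + 25) + 22 = (0 + 25) + 22 = 25 + 22 = 47)
F(A, J) = J + A*J (F(A, J) = A*J + J = J + A*J)
w = 4183 (w = (5*(1 - 4) + 104)*47 = (5*(-3) + 104)*47 = (-15 + 104)*47 = 89*47 = 4183)
1/(-74408 + w) = 1/(-74408 + 4183) = 1/(-70225) = -1/70225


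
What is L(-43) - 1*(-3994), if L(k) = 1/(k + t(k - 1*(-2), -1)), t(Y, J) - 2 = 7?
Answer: 135795/34 ≈ 3994.0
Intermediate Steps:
t(Y, J) = 9 (t(Y, J) = 2 + 7 = 9)
L(k) = 1/(9 + k) (L(k) = 1/(k + 9) = 1/(9 + k))
L(-43) - 1*(-3994) = 1/(9 - 43) - 1*(-3994) = 1/(-34) + 3994 = -1/34 + 3994 = 135795/34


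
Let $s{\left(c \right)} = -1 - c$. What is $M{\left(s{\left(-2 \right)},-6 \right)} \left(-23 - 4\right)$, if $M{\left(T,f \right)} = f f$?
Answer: $-972$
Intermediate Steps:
$M{\left(T,f \right)} = f^{2}$
$M{\left(s{\left(-2 \right)},-6 \right)} \left(-23 - 4\right) = \left(-6\right)^{2} \left(-23 - 4\right) = 36 \left(-27\right) = -972$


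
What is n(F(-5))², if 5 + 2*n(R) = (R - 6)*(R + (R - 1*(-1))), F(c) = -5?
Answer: 2209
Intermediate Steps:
n(R) = -5/2 + (1 + 2*R)*(-6 + R)/2 (n(R) = -5/2 + ((R - 6)*(R + (R - 1*(-1))))/2 = -5/2 + ((-6 + R)*(R + (R + 1)))/2 = -5/2 + ((-6 + R)*(R + (1 + R)))/2 = -5/2 + ((-6 + R)*(1 + 2*R))/2 = -5/2 + ((1 + 2*R)*(-6 + R))/2 = -5/2 + (1 + 2*R)*(-6 + R)/2)
n(F(-5))² = (-11/2 + (-5)² - 11/2*(-5))² = (-11/2 + 25 + 55/2)² = 47² = 2209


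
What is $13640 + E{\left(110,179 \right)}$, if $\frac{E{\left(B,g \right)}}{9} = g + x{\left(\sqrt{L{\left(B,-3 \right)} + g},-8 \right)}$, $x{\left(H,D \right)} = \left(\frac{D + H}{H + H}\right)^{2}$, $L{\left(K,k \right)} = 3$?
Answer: $\frac{5552471}{364} - \frac{18 \sqrt{182}}{91} \approx 15251.0$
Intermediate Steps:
$x{\left(H,D \right)} = \frac{\left(D + H\right)^{2}}{4 H^{2}}$ ($x{\left(H,D \right)} = \left(\frac{D + H}{2 H}\right)^{2} = \frac{\left(D + H\right)^{2}}{4 H^{2}}$)
$E{\left(B,g \right)} = 9 g + \frac{9 \left(-8 + \sqrt{3 + g}\right)^{2}}{4 \left(3 + g\right)}$ ($E{\left(B,g \right)} = 9 \left(g + \frac{\left(-8 + \sqrt{3 + g}\right)^{2}}{4 \left(3 + g\right)}\right) = 9 g + \frac{9 \left(-8 + \sqrt{3 + g}\right)^{2}}{4 \left(3 + g\right)}$)
$13640 + E{\left(110,179 \right)} = 13640 + \frac{9 \left(\left(-8 + \sqrt{3 + 179}\right)^{2} + 4 \cdot 179 \left(3 + 179\right)\right)}{4 \left(3 + 179\right)} = 13640 + \frac{9 \left(\left(-8 + \sqrt{182}\right)^{2} + 4 \cdot 179 \cdot 182\right)}{4 \cdot 182} = 13640 + \frac{9}{4} \cdot \frac{1}{182} \left(\left(-8 + \sqrt{182}\right)^{2} + 130312\right) = 13640 + \frac{9}{4} \cdot \frac{1}{182} \left(130312 + \left(-8 + \sqrt{182}\right)^{2}\right) = 13640 + \left(1611 + \frac{9 \left(-8 + \sqrt{182}\right)^{2}}{728}\right) = 15251 + \frac{9 \left(-8 + \sqrt{182}\right)^{2}}{728}$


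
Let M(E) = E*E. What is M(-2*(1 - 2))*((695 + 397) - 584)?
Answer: 2032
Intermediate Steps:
M(E) = E²
M(-2*(1 - 2))*((695 + 397) - 584) = (-2*(1 - 2))²*((695 + 397) - 584) = (-2*(-1))²*(1092 - 584) = 2²*508 = 4*508 = 2032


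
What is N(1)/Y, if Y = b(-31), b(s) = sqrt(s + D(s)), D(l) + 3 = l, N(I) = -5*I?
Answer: I*sqrt(65)/13 ≈ 0.62017*I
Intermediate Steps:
D(l) = -3 + l
b(s) = sqrt(-3 + 2*s) (b(s) = sqrt(s + (-3 + s)) = sqrt(-3 + 2*s))
Y = I*sqrt(65) (Y = sqrt(-3 + 2*(-31)) = sqrt(-3 - 62) = sqrt(-65) = I*sqrt(65) ≈ 8.0623*I)
N(1)/Y = (-5*1)/((I*sqrt(65))) = -(-1)*I*sqrt(65)/13 = I*sqrt(65)/13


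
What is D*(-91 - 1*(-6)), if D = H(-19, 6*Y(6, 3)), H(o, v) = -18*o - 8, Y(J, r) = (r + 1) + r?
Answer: -28390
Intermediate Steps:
Y(J, r) = 1 + 2*r (Y(J, r) = (1 + r) + r = 1 + 2*r)
H(o, v) = -8 - 18*o
D = 334 (D = -8 - 18*(-19) = -8 + 342 = 334)
D*(-91 - 1*(-6)) = 334*(-91 - 1*(-6)) = 334*(-91 + 6) = 334*(-85) = -28390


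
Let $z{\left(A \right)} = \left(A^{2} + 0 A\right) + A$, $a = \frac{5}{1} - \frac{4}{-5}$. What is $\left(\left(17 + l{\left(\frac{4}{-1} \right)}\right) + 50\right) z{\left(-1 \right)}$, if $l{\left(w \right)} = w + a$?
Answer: $0$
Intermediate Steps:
$a = \frac{29}{5}$ ($a = 5 \cdot 1 - - \frac{4}{5} = 5 + \frac{4}{5} = \frac{29}{5} \approx 5.8$)
$l{\left(w \right)} = \frac{29}{5} + w$ ($l{\left(w \right)} = w + \frac{29}{5} = \frac{29}{5} + w$)
$z{\left(A \right)} = A + A^{2}$ ($z{\left(A \right)} = \left(A^{2} + 0\right) + A = A^{2} + A = A + A^{2}$)
$\left(\left(17 + l{\left(\frac{4}{-1} \right)}\right) + 50\right) z{\left(-1 \right)} = \left(\left(17 + \left(\frac{29}{5} + \frac{4}{-1}\right)\right) + 50\right) \left(- (1 - 1)\right) = \left(\left(17 + \left(\frac{29}{5} + 4 \left(-1\right)\right)\right) + 50\right) \left(\left(-1\right) 0\right) = \left(\left(17 + \left(\frac{29}{5} - 4\right)\right) + 50\right) 0 = \left(\left(17 + \frac{9}{5}\right) + 50\right) 0 = \left(\frac{94}{5} + 50\right) 0 = \frac{344}{5} \cdot 0 = 0$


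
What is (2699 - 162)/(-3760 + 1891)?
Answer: -2537/1869 ≈ -1.3574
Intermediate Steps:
(2699 - 162)/(-3760 + 1891) = 2537/(-1869) = 2537*(-1/1869) = -2537/1869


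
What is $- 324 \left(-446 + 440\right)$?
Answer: $1944$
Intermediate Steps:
$- 324 \left(-446 + 440\right) = \left(-324\right) \left(-6\right) = 1944$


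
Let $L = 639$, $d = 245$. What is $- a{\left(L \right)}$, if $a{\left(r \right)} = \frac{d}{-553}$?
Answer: $\frac{35}{79} \approx 0.44304$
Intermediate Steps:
$a{\left(r \right)} = - \frac{35}{79}$ ($a{\left(r \right)} = \frac{245}{-553} = 245 \left(- \frac{1}{553}\right) = - \frac{35}{79}$)
$- a{\left(L \right)} = \left(-1\right) \left(- \frac{35}{79}\right) = \frac{35}{79}$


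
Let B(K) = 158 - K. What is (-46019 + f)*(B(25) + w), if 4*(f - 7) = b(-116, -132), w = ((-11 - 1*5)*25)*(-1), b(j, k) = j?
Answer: -24539853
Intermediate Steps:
w = 400 (w = ((-11 - 5)*25)*(-1) = -16*25*(-1) = -400*(-1) = 400)
f = -22 (f = 7 + (¼)*(-116) = 7 - 29 = -22)
(-46019 + f)*(B(25) + w) = (-46019 - 22)*((158 - 1*25) + 400) = -46041*((158 - 25) + 400) = -46041*(133 + 400) = -46041*533 = -24539853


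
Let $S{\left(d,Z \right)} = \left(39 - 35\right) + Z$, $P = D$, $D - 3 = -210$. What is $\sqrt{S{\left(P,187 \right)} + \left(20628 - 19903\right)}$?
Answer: $2 \sqrt{229} \approx 30.266$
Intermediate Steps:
$D = -207$ ($D = 3 - 210 = -207$)
$P = -207$
$S{\left(d,Z \right)} = 4 + Z$
$\sqrt{S{\left(P,187 \right)} + \left(20628 - 19903\right)} = \sqrt{\left(4 + 187\right) + \left(20628 - 19903\right)} = \sqrt{191 + \left(20628 - 19903\right)} = \sqrt{191 + 725} = \sqrt{916} = 2 \sqrt{229}$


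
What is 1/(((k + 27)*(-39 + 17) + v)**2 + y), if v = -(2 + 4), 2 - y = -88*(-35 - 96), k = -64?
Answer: 1/641338 ≈ 1.5592e-6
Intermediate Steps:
y = -11526 (y = 2 - (-88)*(-35 - 96) = 2 - (-88)*(-131) = 2 - 1*11528 = 2 - 11528 = -11526)
v = -6 (v = -1*6 = -6)
1/(((k + 27)*(-39 + 17) + v)**2 + y) = 1/(((-64 + 27)*(-39 + 17) - 6)**2 - 11526) = 1/((-37*(-22) - 6)**2 - 11526) = 1/((814 - 6)**2 - 11526) = 1/(808**2 - 11526) = 1/(652864 - 11526) = 1/641338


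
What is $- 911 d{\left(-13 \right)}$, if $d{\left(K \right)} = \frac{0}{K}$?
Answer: $0$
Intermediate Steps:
$d{\left(K \right)} = 0$
$- 911 d{\left(-13 \right)} = \left(-911\right) 0 = 0$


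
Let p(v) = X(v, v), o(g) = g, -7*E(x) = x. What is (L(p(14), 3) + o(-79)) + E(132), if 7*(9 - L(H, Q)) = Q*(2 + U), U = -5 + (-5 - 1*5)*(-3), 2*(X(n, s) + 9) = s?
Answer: -703/7 ≈ -100.43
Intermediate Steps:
X(n, s) = -9 + s/2
E(x) = -x/7
U = 25 (U = -5 + (-5 - 5)*(-3) = -5 - 10*(-3) = -5 + 30 = 25)
p(v) = -9 + v/2
L(H, Q) = 9 - 27*Q/7 (L(H, Q) = 9 - Q*(2 + 25)/7 = 9 - Q*27/7 = 9 - 27*Q/7)
(L(p(14), 3) + o(-79)) + E(132) = ((9 - 27/7*3) - 79) - ⅐*132 = ((9 - 81/7) - 79) - 132/7 = (-18/7 - 79) - 132/7 = -571/7 - 132/7 = -703/7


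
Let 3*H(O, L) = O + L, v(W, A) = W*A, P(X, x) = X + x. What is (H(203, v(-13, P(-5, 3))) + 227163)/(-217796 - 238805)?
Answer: -681718/1369803 ≈ -0.49768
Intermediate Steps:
v(W, A) = A*W
H(O, L) = L/3 + O/3 (H(O, L) = (O + L)/3 = (L + O)/3 = L/3 + O/3)
(H(203, v(-13, P(-5, 3))) + 227163)/(-217796 - 238805) = ((((-5 + 3)*(-13))/3 + (1/3)*203) + 227163)/(-217796 - 238805) = (((-2*(-13))/3 + 203/3) + 227163)/(-456601) = (((1/3)*26 + 203/3) + 227163)*(-1/456601) = ((26/3 + 203/3) + 227163)*(-1/456601) = (229/3 + 227163)*(-1/456601) = (681718/3)*(-1/456601) = -681718/1369803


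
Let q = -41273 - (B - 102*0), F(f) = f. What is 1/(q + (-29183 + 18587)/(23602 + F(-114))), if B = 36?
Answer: -5872/242569097 ≈ -2.4208e-5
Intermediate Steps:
q = -41309 (q = -41273 - (36 - 102*0) = -41273 - (36 + 0) = -41273 - 1*36 = -41273 - 36 = -41309)
1/(q + (-29183 + 18587)/(23602 + F(-114))) = 1/(-41309 + (-29183 + 18587)/(23602 - 114)) = 1/(-41309 - 10596/23488) = 1/(-41309 - 10596*1/23488) = 1/(-41309 - 2649/5872) = 1/(-242569097/5872) = -5872/242569097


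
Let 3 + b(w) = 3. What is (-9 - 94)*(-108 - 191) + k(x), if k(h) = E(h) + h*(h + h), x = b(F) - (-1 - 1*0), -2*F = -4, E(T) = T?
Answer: 30800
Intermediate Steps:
F = 2 (F = -½*(-4) = 2)
b(w) = 0 (b(w) = -3 + 3 = 0)
x = 1 (x = 0 - (-1 - 1*0) = 0 - (-1 + 0) = 0 - 1*(-1) = 0 + 1 = 1)
k(h) = h + 2*h² (k(h) = h + h*(h + h) = h + h*(2*h) = h + 2*h²)
(-9 - 94)*(-108 - 191) + k(x) = (-9 - 94)*(-108 - 191) + 1*(1 + 2*1) = -103*(-299) + 1*(1 + 2) = 30797 + 1*3 = 30797 + 3 = 30800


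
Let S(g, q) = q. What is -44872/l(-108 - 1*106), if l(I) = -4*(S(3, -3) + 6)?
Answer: 11218/3 ≈ 3739.3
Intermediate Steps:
l(I) = -12 (l(I) = -4*(-3 + 6) = -4*3 = -12)
-44872/l(-108 - 1*106) = -44872/(-12) = -44872*(-1/12) = 11218/3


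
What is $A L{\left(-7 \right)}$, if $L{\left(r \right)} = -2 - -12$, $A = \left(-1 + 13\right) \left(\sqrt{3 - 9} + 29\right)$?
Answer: $3480 + 120 i \sqrt{6} \approx 3480.0 + 293.94 i$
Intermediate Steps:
$A = 348 + 12 i \sqrt{6}$ ($A = 12 \left(\sqrt{-6} + 29\right) = 12 \left(i \sqrt{6} + 29\right) = 12 \left(29 + i \sqrt{6}\right) = 348 + 12 i \sqrt{6} \approx 348.0 + 29.394 i$)
$L{\left(r \right)} = 10$ ($L{\left(r \right)} = -2 + 12 = 10$)
$A L{\left(-7 \right)} = \left(348 + 12 i \sqrt{6}\right) 10 = 3480 + 120 i \sqrt{6}$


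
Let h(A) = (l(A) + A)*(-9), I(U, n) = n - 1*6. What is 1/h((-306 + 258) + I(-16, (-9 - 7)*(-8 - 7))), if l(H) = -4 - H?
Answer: 1/36 ≈ 0.027778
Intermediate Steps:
I(U, n) = -6 + n (I(U, n) = n - 6 = -6 + n)
h(A) = 36 (h(A) = ((-4 - A) + A)*(-9) = -4*(-9) = 36)
1/h((-306 + 258) + I(-16, (-9 - 7)*(-8 - 7))) = 1/36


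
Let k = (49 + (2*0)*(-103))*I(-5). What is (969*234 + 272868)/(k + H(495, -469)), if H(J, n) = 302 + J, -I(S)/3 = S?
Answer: 249807/766 ≈ 326.12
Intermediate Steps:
I(S) = -3*S
k = 735 (k = (49 + (2*0)*(-103))*(-3*(-5)) = (49 + 0*(-103))*15 = (49 + 0)*15 = 49*15 = 735)
(969*234 + 272868)/(k + H(495, -469)) = (969*234 + 272868)/(735 + (302 + 495)) = (226746 + 272868)/(735 + 797) = 499614/1532 = 499614*(1/1532) = 249807/766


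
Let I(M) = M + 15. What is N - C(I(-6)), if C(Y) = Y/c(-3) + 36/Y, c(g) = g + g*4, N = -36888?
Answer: -184457/5 ≈ -36891.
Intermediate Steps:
I(M) = 15 + M
c(g) = 5*g (c(g) = g + 4*g = 5*g)
C(Y) = 36/Y - Y/15 (C(Y) = Y/((5*(-3))) + 36/Y = Y/(-15) + 36/Y = Y*(-1/15) + 36/Y = -Y/15 + 36/Y = 36/Y - Y/15)
N - C(I(-6)) = -36888 - (36/(15 - 6) - (15 - 6)/15) = -36888 - (36/9 - 1/15*9) = -36888 - (36*(⅑) - ⅗) = -36888 - (4 - ⅗) = -36888 - 1*17/5 = -36888 - 17/5 = -184457/5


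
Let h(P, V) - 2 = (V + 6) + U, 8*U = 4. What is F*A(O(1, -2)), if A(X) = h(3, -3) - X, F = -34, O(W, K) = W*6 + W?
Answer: 51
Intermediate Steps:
U = 1/2 (U = (1/8)*4 = 1/2 ≈ 0.50000)
h(P, V) = 17/2 + V (h(P, V) = 2 + ((V + 6) + 1/2) = 2 + ((6 + V) + 1/2) = 2 + (13/2 + V) = 17/2 + V)
O(W, K) = 7*W (O(W, K) = 6*W + W = 7*W)
A(X) = 11/2 - X (A(X) = (17/2 - 3) - X = 11/2 - X)
F*A(O(1, -2)) = -34*(11/2 - 7) = -34*(-3/2) = 51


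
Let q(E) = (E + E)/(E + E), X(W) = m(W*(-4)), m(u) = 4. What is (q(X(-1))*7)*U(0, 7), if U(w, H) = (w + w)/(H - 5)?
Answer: 0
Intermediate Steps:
U(w, H) = 2*w/(-5 + H) (U(w, H) = (2*w)/(-5 + H) = 2*w/(-5 + H))
X(W) = 4
q(E) = 1 (q(E) = (2*E)/((2*E)) = (2*E)*(1/(2*E)) = 1)
(q(X(-1))*7)*U(0, 7) = (1*7)*(2*0/(-5 + 7)) = 7*(2*0/2) = 7*(2*0*(½)) = 7*0 = 0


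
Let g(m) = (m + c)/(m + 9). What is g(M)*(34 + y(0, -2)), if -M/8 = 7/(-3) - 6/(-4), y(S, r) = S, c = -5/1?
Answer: 170/47 ≈ 3.6170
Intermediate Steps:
c = -5 (c = -5*1 = -5)
M = 20/3 (M = -8*(7/(-3) - 6/(-4)) = -8*(7*(-⅓) - 6*(-¼)) = -8*(-7/3 + 3/2) = -8*(-⅚) = 20/3 ≈ 6.6667)
g(m) = (-5 + m)/(9 + m) (g(m) = (m - 5)/(m + 9) = (-5 + m)/(9 + m))
g(M)*(34 + y(0, -2)) = ((-5 + 20/3)/(9 + 20/3))*(34 + 0) = ((5/3)/(47/3))*34 = ((3/47)*(5/3))*34 = (5/47)*34 = 170/47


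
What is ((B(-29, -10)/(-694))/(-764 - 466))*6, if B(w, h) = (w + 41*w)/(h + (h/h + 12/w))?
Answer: 841/924755 ≈ 0.00090943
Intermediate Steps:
B(w, h) = 42*w/(1 + h + 12/w) (B(w, h) = (42*w)/(h + (1 + 12/w)) = (42*w)/(1 + h + 12/w) = 42*w/(1 + h + 12/w))
((B(-29, -10)/(-694))/(-764 - 466))*6 = (((42*(-29)²/(12 - 29 - 10*(-29)))/(-694))/(-764 - 466))*6 = (((42*841/(12 - 29 + 290))*(-1/694))/(-1230))*6 = (((42*841/273)*(-1/694))*(-1/1230))*6 = (((42*841*(1/273))*(-1/694))*(-1/1230))*6 = (((1682/13)*(-1/694))*(-1/1230))*6 = -841/4511*(-1/1230)*6 = (841/5548530)*6 = 841/924755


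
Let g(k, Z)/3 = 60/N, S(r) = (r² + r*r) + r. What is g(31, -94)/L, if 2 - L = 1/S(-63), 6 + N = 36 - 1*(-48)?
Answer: 236250/204737 ≈ 1.1539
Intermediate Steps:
N = 78 (N = -6 + (36 - 1*(-48)) = -6 + (36 + 48) = -6 + 84 = 78)
S(r) = r + 2*r² (S(r) = (r² + r²) + r = 2*r² + r = r + 2*r²)
g(k, Z) = 30/13 (g(k, Z) = 3*(60/78) = 3*(60*(1/78)) = 3*(10/13) = 30/13)
L = 15749/7875 (L = 2 - 1/((-63*(1 + 2*(-63)))) = 2 - 1/((-63*(1 - 126))) = 2 - 1/((-63*(-125))) = 2 - 1/7875 = 15749/7875 ≈ 1.9999)
g(31, -94)/L = 30/(13*(15749/7875)) = (30/13)*(7875/15749) = 236250/204737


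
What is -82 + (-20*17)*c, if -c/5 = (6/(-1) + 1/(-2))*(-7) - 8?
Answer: 63668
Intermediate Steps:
c = -375/2 (c = -5*((6/(-1) + 1/(-2))*(-7) - 8) = -5*((6*(-1) + 1*(-1/2))*(-7) - 8) = -5*((-6 - 1/2)*(-7) - 8) = -5*(-13/2*(-7) - 8) = -5*(91/2 - 8) = -5*75/2 = -375/2 ≈ -187.50)
-82 + (-20*17)*c = -82 - 20*17*(-375/2) = -82 - 340*(-375/2) = -82 + 63750 = 63668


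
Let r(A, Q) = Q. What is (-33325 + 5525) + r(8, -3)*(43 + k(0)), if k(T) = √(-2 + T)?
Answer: -27929 - 3*I*√2 ≈ -27929.0 - 4.2426*I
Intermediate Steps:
(-33325 + 5525) + r(8, -3)*(43 + k(0)) = (-33325 + 5525) - 3*(43 + √(-2 + 0)) = -27800 - 3*(43 + √(-2)) = -27800 - 3*(43 + I*√2) = -27800 + (-129 - 3*I*√2) = -27929 - 3*I*√2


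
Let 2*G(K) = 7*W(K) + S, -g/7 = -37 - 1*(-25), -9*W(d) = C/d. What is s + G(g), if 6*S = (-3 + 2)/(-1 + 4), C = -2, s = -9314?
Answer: -502957/54 ≈ -9314.0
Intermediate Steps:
S = -1/18 (S = ((-3 + 2)/(-1 + 4))/6 = (-1/3)/6 = (-1*⅓)/6 = (⅙)*(-⅓) = -1/18 ≈ -0.055556)
W(d) = 2/(9*d) (W(d) = -(-2)/(9*d) = 2/(9*d))
g = 84 (g = -7*(-37 - 1*(-25)) = -7*(-37 + 25) = -7*(-12) = 84)
G(K) = -1/36 + 7/(9*K) (G(K) = (7*(2/(9*K)) - 1/18)/2 = (14/(9*K) - 1/18)/2 = (-1/18 + 14/(9*K))/2 = -1/36 + 7/(9*K))
s + G(g) = -9314 + (1/36)*(28 - 1*84)/84 = -9314 + (1/36)*(1/84)*(28 - 84) = -9314 + (1/36)*(1/84)*(-56) = -9314 - 1/54 = -502957/54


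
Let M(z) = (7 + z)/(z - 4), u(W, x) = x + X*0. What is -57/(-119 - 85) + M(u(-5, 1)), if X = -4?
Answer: -487/204 ≈ -2.3873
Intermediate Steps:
u(W, x) = x (u(W, x) = x - 4*0 = x + 0 = x)
M(z) = (7 + z)/(-4 + z)
-57/(-119 - 85) + M(u(-5, 1)) = -57/(-119 - 85) + (7 + 1)/(-4 + 1) = -57/(-204) + 8/(-3) = -57*(-1/204) - ⅓*8 = 19/68 - 8/3 = -487/204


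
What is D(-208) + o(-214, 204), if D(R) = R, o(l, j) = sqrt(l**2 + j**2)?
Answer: -208 + 82*sqrt(13) ≈ 87.655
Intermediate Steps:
o(l, j) = sqrt(j**2 + l**2)
D(-208) + o(-214, 204) = -208 + sqrt(204**2 + (-214)**2) = -208 + sqrt(41616 + 45796) = -208 + sqrt(87412) = -208 + 82*sqrt(13)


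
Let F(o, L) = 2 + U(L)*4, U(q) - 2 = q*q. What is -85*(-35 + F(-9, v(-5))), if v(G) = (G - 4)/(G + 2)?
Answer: -935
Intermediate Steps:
U(q) = 2 + q² (U(q) = 2 + q*q = 2 + q²)
v(G) = (-4 + G)/(2 + G)
F(o, L) = 10 + 4*L² (F(o, L) = 2 + (2 + L²)*4 = 2 + (8 + 4*L²) = 10 + 4*L²)
-85*(-35 + F(-9, v(-5))) = -85*(-35 + (10 + 4*((-4 - 5)/(2 - 5))²)) = -85*(-35 + (10 + 4*(-9/(-3))²)) = -85*(-35 + (10 + 4*(-⅓*(-9))²)) = -85*(-35 + (10 + 4*3²)) = -85*(-35 + (10 + 4*9)) = -85*(-35 + (10 + 36)) = -85*(-35 + 46) = -85*11 = -935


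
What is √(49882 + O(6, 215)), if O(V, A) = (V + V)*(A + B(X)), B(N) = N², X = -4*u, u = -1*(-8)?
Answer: 5*√2590 ≈ 254.46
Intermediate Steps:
u = 8
X = -32 (X = -4*8 = -32)
O(V, A) = 2*V*(1024 + A) (O(V, A) = (V + V)*(A + (-32)²) = (2*V)*(A + 1024) = (2*V)*(1024 + A) = 2*V*(1024 + A))
√(49882 + O(6, 215)) = √(49882 + 2*6*(1024 + 215)) = √(49882 + 2*6*1239) = √(49882 + 14868) = √64750 = 5*√2590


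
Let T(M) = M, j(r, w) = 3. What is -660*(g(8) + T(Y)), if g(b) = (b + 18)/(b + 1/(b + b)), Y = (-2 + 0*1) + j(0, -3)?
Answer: -119900/43 ≈ -2788.4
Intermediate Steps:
Y = 1 (Y = (-2 + 0*1) + 3 = (-2 + 0) + 3 = -2 + 3 = 1)
g(b) = (18 + b)/(b + 1/(2*b))
-660*(g(8) + T(Y)) = -660*(2*8*(18 + 8)/(1 + 2*8²) + 1) = -660*(2*8*26/(1 + 2*64) + 1) = -660*(2*8*26/(1 + 128) + 1) = -660*(2*8*26/129 + 1) = -660*(2*8*(1/129)*26 + 1) = -660*(416/129 + 1) = -660*545/129 = -119900/43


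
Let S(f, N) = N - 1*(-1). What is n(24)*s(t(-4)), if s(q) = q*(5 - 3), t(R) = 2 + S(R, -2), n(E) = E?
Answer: 48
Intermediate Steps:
S(f, N) = 1 + N (S(f, N) = N + 1 = 1 + N)
t(R) = 1 (t(R) = 2 + (1 - 2) = 2 - 1 = 1)
s(q) = 2*q (s(q) = q*2 = 2*q)
n(24)*s(t(-4)) = 24*(2*1) = 24*2 = 48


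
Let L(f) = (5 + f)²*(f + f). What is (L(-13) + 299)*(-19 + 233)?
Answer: -292110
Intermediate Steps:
L(f) = 2*f*(5 + f)² (L(f) = (5 + f)²*(2*f) = 2*f*(5 + f)²)
(L(-13) + 299)*(-19 + 233) = (2*(-13)*(5 - 13)² + 299)*(-19 + 233) = (2*(-13)*(-8)² + 299)*214 = (2*(-13)*64 + 299)*214 = (-1664 + 299)*214 = -1365*214 = -292110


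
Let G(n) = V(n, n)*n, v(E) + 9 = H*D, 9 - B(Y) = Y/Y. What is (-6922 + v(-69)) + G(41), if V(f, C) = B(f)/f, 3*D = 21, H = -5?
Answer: -6958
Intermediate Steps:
D = 7 (D = (⅓)*21 = 7)
B(Y) = 8 (B(Y) = 9 - Y/Y = 9 - 1*1 = 9 - 1 = 8)
V(f, C) = 8/f
v(E) = -44 (v(E) = -9 - 5*7 = -9 - 35 = -44)
G(n) = 8 (G(n) = (8/n)*n = 8)
(-6922 + v(-69)) + G(41) = (-6922 - 44) + 8 = -6966 + 8 = -6958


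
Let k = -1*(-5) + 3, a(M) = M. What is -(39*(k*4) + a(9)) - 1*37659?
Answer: -38916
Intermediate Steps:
k = 8 (k = 5 + 3 = 8)
-(39*(k*4) + a(9)) - 1*37659 = -(39*(8*4) + 9) - 1*37659 = -(39*32 + 9) - 37659 = -(1248 + 9) - 37659 = -1*1257 - 37659 = -1257 - 37659 = -38916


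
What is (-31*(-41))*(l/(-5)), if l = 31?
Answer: -39401/5 ≈ -7880.2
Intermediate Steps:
(-31*(-41))*(l/(-5)) = (-31*(-41))*(31/(-5)) = 1271*(31*(-⅕)) = 1271*(-31/5) = -39401/5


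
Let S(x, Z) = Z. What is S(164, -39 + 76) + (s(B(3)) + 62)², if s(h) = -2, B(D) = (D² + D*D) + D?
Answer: 3637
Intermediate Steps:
B(D) = D + 2*D² (B(D) = (D² + D²) + D = 2*D² + D = D + 2*D²)
S(164, -39 + 76) + (s(B(3)) + 62)² = (-39 + 76) + (-2 + 62)² = 37 + 60² = 37 + 3600 = 3637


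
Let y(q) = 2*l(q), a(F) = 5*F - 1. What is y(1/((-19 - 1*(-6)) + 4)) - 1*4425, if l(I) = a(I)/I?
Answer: -4397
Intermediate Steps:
a(F) = -1 + 5*F
l(I) = (-1 + 5*I)/I
y(q) = 10 - 2/q (y(q) = 2*(5 - 1/q) = 10 - 2/q)
y(1/((-19 - 1*(-6)) + 4)) - 1*4425 = (10 - (-30 + 12)) - 1*4425 = (10 - 2/(1/((-19 + 6) + 4))) - 4425 = (10 - 2/(1/(-13 + 4))) - 4425 = (10 - 2/(1/(-9))) - 4425 = (10 - 2/(-1/9)) - 4425 = (10 - 2*(-9)) - 4425 = (10 + 18) - 4425 = 28 - 4425 = -4397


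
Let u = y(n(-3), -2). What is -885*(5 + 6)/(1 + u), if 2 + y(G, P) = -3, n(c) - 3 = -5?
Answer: 9735/4 ≈ 2433.8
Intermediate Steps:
n(c) = -2 (n(c) = 3 - 5 = -2)
y(G, P) = -5 (y(G, P) = -2 - 3 = -5)
u = -5
-885*(5 + 6)/(1 + u) = -885*(5 + 6)/(1 - 5) = -9735/(-4) = -9735*(-1)/4 = -885*(-11/4) = 9735/4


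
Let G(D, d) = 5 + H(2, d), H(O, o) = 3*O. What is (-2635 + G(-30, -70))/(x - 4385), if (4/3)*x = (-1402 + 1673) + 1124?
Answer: 10496/13355 ≈ 0.78592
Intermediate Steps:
x = 4185/4 (x = 3*((-1402 + 1673) + 1124)/4 = 3*(271 + 1124)/4 = (¾)*1395 = 4185/4 ≈ 1046.3)
G(D, d) = 11 (G(D, d) = 5 + 3*2 = 5 + 6 = 11)
(-2635 + G(-30, -70))/(x - 4385) = (-2635 + 11)/(4185/4 - 4385) = -2624/(-13355/4) = -2624*(-4/13355) = 10496/13355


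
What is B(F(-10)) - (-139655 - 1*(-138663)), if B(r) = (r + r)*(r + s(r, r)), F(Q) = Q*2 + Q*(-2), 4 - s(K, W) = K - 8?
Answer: 992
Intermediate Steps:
s(K, W) = 12 - K (s(K, W) = 4 - (K - 8) = 4 - (-8 + K) = 4 + (8 - K) = 12 - K)
F(Q) = 0 (F(Q) = 2*Q - 2*Q = 0)
B(r) = 24*r (B(r) = (r + r)*(r + (12 - r)) = (2*r)*12 = 24*r)
B(F(-10)) - (-139655 - 1*(-138663)) = 24*0 - (-139655 - 1*(-138663)) = 0 - (-139655 + 138663) = 0 - 1*(-992) = 0 + 992 = 992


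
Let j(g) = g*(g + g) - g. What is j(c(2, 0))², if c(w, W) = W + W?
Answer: 0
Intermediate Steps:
c(w, W) = 2*W
j(g) = -g + 2*g² (j(g) = g*(2*g) - g = 2*g² - g = -g + 2*g²)
j(c(2, 0))² = ((2*0)*(-1 + 2*(2*0)))² = (0*(-1 + 2*0))² = (0*(-1 + 0))² = (0*(-1))² = 0² = 0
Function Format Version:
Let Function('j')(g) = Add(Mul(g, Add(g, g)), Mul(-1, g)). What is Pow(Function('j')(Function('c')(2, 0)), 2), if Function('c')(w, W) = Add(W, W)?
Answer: 0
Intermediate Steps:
Function('c')(w, W) = Mul(2, W)
Function('j')(g) = Add(Mul(-1, g), Mul(2, Pow(g, 2))) (Function('j')(g) = Add(Mul(g, Mul(2, g)), Mul(-1, g)) = Add(Mul(2, Pow(g, 2)), Mul(-1, g)) = Add(Mul(-1, g), Mul(2, Pow(g, 2))))
Pow(Function('j')(Function('c')(2, 0)), 2) = Pow(Mul(Mul(2, 0), Add(-1, Mul(2, Mul(2, 0)))), 2) = Pow(Mul(0, Add(-1, Mul(2, 0))), 2) = Pow(Mul(0, Add(-1, 0)), 2) = Pow(Mul(0, -1), 2) = Pow(0, 2) = 0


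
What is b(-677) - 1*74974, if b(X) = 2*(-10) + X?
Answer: -75671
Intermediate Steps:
b(X) = -20 + X
b(-677) - 1*74974 = (-20 - 677) - 1*74974 = -697 - 74974 = -75671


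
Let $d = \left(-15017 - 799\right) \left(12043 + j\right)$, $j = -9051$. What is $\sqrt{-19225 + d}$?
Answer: $i \sqrt{47340697} \approx 6880.5 i$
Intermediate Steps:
$d = -47321472$ ($d = \left(-15017 - 799\right) \left(12043 - 9051\right) = \left(-15816\right) 2992 = -47321472$)
$\sqrt{-19225 + d} = \sqrt{-19225 - 47321472} = \sqrt{-47340697} = i \sqrt{47340697}$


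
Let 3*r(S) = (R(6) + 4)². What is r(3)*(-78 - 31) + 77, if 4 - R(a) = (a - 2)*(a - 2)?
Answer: -6745/3 ≈ -2248.3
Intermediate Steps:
R(a) = 4 - (-2 + a)² (R(a) = 4 - (a - 2)*(a - 2) = 4 - (-2 + a)*(-2 + a) = 4 - (-2 + a)²)
r(S) = 64/3 (r(S) = (6*(4 - 1*6) + 4)²/3 = (6*(4 - 6) + 4)²/3 = (6*(-2) + 4)²/3 = (-12 + 4)²/3 = (⅓)*(-8)² = (⅓)*64 = 64/3)
r(3)*(-78 - 31) + 77 = 64*(-78 - 31)/3 + 77 = (64/3)*(-109) + 77 = -6976/3 + 77 = -6745/3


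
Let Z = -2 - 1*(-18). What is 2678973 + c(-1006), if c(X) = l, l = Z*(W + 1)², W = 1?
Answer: 2679037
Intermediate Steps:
Z = 16 (Z = -2 + 18 = 16)
l = 64 (l = 16*(1 + 1)² = 16*2² = 16*4 = 64)
c(X) = 64
2678973 + c(-1006) = 2678973 + 64 = 2679037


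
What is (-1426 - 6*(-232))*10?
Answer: -340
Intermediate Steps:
(-1426 - 6*(-232))*10 = (-1426 - 1*(-1392))*10 = (-1426 + 1392)*10 = -34*10 = -340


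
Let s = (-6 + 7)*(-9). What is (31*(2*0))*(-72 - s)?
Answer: 0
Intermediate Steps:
s = -9 (s = 1*(-9) = -9)
(31*(2*0))*(-72 - s) = (31*(2*0))*(-72 - 1*(-9)) = (31*0)*(-72 + 9) = 0*(-63) = 0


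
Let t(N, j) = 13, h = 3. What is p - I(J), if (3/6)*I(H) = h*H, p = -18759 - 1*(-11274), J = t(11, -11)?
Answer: -7563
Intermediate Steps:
J = 13
p = -7485 (p = -18759 + 11274 = -7485)
I(H) = 6*H (I(H) = 2*(3*H) = 6*H)
p - I(J) = -7485 - 6*13 = -7485 - 1*78 = -7485 - 78 = -7563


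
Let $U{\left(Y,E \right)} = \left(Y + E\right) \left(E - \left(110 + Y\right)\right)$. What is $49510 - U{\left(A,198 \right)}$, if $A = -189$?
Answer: $47017$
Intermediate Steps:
$U{\left(Y,E \right)} = \left(E + Y\right) \left(-110 + E - Y\right)$
$49510 - U{\left(A,198 \right)} = 49510 - \left(198^{2} - \left(-189\right)^{2} - 21780 - -20790\right) = 49510 - \left(39204 - 35721 - 21780 + 20790\right) = 49510 - 2493 = 47017$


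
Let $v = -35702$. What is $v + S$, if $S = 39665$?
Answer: $3963$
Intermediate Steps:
$v + S = -35702 + 39665 = 3963$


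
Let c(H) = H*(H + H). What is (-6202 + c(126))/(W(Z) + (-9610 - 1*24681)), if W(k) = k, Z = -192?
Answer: -25550/34483 ≈ -0.74094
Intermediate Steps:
c(H) = 2*H**2 (c(H) = H*(2*H) = 2*H**2)
(-6202 + c(126))/(W(Z) + (-9610 - 1*24681)) = (-6202 + 2*126**2)/(-192 + (-9610 - 1*24681)) = (-6202 + 2*15876)/(-192 + (-9610 - 24681)) = (-6202 + 31752)/(-192 - 34291) = 25550/(-34483) = 25550*(-1/34483) = -25550/34483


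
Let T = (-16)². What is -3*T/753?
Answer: -256/251 ≈ -1.0199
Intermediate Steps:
T = 256
-3*T/753 = -768/753 = -3*256/753 = -256/251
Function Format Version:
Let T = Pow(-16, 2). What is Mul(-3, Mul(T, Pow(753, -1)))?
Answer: Rational(-256, 251) ≈ -1.0199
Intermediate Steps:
T = 256
Mul(-3, Mul(T, Pow(753, -1))) = Mul(-3, Mul(256, Pow(753, -1))) = Mul(-3, Mul(256, Rational(1, 753))) = Mul(-3, Rational(256, 753)) = Rational(-256, 251)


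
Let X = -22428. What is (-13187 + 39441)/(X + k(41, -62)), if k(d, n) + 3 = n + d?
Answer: -13127/11226 ≈ -1.1693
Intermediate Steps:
k(d, n) = -3 + d + n (k(d, n) = -3 + (n + d) = -3 + (d + n) = -3 + d + n)
(-13187 + 39441)/(X + k(41, -62)) = (-13187 + 39441)/(-22428 + (-3 + 41 - 62)) = 26254/(-22428 - 24) = 26254/(-22452) = 26254*(-1/22452) = -13127/11226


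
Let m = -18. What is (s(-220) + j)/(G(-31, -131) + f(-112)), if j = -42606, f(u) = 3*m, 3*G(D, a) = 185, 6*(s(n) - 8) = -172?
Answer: -5560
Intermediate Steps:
s(n) = -62/3 (s(n) = 8 + (1/6)*(-172) = 8 - 86/3 = -62/3)
G(D, a) = 185/3 (G(D, a) = (1/3)*185 = 185/3)
f(u) = -54 (f(u) = 3*(-18) = -54)
(s(-220) + j)/(G(-31, -131) + f(-112)) = (-62/3 - 42606)/(185/3 - 54) = -127880/(3*23/3) = -127880/3*3/23 = -5560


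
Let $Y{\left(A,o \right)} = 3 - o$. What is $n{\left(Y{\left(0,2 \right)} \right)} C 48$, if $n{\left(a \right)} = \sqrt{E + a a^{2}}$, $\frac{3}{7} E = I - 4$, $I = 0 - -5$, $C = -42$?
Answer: $- 672 \sqrt{30} \approx -3680.7$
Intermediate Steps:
$I = 5$ ($I = 0 + 5 = 5$)
$E = \frac{7}{3}$ ($E = \frac{7 \left(5 - 4\right)}{3} = \frac{7}{3} \cdot 1 = \frac{7}{3} \approx 2.3333$)
$n{\left(a \right)} = \sqrt{\frac{7}{3} + a^{3}}$ ($n{\left(a \right)} = \sqrt{\frac{7}{3} + a a^{2}} = \sqrt{\frac{7}{3} + a^{3}}$)
$n{\left(Y{\left(0,2 \right)} \right)} C 48 = \frac{\sqrt{21 + 9 \left(3 - 2\right)^{3}}}{3} \left(-42\right) 48 = \frac{\sqrt{21 + 9 \cdot 1^{3}}}{3} \left(-42\right) 48 = \frac{\sqrt{21 + 9 \cdot 1}}{3} \left(-42\right) 48 = \frac{\sqrt{21 + 9}}{3} \left(-42\right) 48 = \frac{\sqrt{30}}{3} \left(-42\right) 48 = - 14 \sqrt{30} \cdot 48 = - 672 \sqrt{30}$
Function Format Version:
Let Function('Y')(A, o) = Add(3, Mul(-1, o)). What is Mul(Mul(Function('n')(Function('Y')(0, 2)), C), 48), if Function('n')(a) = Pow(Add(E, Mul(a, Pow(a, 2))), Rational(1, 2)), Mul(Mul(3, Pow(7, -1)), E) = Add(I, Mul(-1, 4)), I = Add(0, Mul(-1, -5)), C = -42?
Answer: Mul(-672, Pow(30, Rational(1, 2))) ≈ -3680.7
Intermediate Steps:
I = 5 (I = Add(0, 5) = 5)
E = Rational(7, 3) (E = Mul(Rational(7, 3), Add(5, Mul(-1, 4))) = Mul(Rational(7, 3), Add(5, -4)) = Mul(Rational(7, 3), 1) = Rational(7, 3) ≈ 2.3333)
Function('n')(a) = Pow(Add(Rational(7, 3), Pow(a, 3)), Rational(1, 2)) (Function('n')(a) = Pow(Add(Rational(7, 3), Mul(a, Pow(a, 2))), Rational(1, 2)) = Pow(Add(Rational(7, 3), Pow(a, 3)), Rational(1, 2)))
Mul(Mul(Function('n')(Function('Y')(0, 2)), C), 48) = Mul(Mul(Mul(Rational(1, 3), Pow(Add(21, Mul(9, Pow(Add(3, Mul(-1, 2)), 3))), Rational(1, 2))), -42), 48) = Mul(Mul(Mul(Rational(1, 3), Pow(Add(21, Mul(9, Pow(Add(3, -2), 3))), Rational(1, 2))), -42), 48) = Mul(Mul(Mul(Rational(1, 3), Pow(Add(21, Mul(9, Pow(1, 3))), Rational(1, 2))), -42), 48) = Mul(Mul(Mul(Rational(1, 3), Pow(Add(21, Mul(9, 1)), Rational(1, 2))), -42), 48) = Mul(Mul(Mul(Rational(1, 3), Pow(Add(21, 9), Rational(1, 2))), -42), 48) = Mul(Mul(Mul(Rational(1, 3), Pow(30, Rational(1, 2))), -42), 48) = Mul(Mul(-14, Pow(30, Rational(1, 2))), 48) = Mul(-672, Pow(30, Rational(1, 2)))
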